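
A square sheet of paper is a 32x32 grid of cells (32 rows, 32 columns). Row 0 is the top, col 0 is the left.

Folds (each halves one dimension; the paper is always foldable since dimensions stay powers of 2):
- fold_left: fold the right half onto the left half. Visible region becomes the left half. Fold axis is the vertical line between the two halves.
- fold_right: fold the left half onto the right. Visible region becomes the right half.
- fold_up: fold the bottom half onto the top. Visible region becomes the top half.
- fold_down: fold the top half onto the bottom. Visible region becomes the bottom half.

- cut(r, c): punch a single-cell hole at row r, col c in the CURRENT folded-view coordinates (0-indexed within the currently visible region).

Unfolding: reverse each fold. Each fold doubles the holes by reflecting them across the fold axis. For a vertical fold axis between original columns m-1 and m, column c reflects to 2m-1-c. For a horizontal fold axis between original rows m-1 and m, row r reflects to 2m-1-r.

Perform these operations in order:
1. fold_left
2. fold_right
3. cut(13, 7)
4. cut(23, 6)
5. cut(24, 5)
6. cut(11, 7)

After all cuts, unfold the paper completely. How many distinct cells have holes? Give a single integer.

Op 1 fold_left: fold axis v@16; visible region now rows[0,32) x cols[0,16) = 32x16
Op 2 fold_right: fold axis v@8; visible region now rows[0,32) x cols[8,16) = 32x8
Op 3 cut(13, 7): punch at orig (13,15); cuts so far [(13, 15)]; region rows[0,32) x cols[8,16) = 32x8
Op 4 cut(23, 6): punch at orig (23,14); cuts so far [(13, 15), (23, 14)]; region rows[0,32) x cols[8,16) = 32x8
Op 5 cut(24, 5): punch at orig (24,13); cuts so far [(13, 15), (23, 14), (24, 13)]; region rows[0,32) x cols[8,16) = 32x8
Op 6 cut(11, 7): punch at orig (11,15); cuts so far [(11, 15), (13, 15), (23, 14), (24, 13)]; region rows[0,32) x cols[8,16) = 32x8
Unfold 1 (reflect across v@8): 8 holes -> [(11, 0), (11, 15), (13, 0), (13, 15), (23, 1), (23, 14), (24, 2), (24, 13)]
Unfold 2 (reflect across v@16): 16 holes -> [(11, 0), (11, 15), (11, 16), (11, 31), (13, 0), (13, 15), (13, 16), (13, 31), (23, 1), (23, 14), (23, 17), (23, 30), (24, 2), (24, 13), (24, 18), (24, 29)]

Answer: 16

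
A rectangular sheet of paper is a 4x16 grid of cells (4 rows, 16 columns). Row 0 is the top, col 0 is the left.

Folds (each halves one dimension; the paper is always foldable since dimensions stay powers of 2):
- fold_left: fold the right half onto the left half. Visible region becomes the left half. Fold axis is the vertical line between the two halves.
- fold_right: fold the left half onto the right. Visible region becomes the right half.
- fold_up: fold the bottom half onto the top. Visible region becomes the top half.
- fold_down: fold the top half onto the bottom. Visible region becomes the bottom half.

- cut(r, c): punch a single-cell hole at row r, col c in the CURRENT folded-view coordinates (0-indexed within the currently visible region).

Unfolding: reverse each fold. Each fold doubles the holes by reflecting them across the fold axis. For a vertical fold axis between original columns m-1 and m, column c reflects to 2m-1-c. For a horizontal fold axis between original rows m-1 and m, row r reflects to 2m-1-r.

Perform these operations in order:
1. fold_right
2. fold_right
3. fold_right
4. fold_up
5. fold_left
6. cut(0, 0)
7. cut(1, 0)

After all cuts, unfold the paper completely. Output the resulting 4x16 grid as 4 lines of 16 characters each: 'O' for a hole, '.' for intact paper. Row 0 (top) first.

Answer: OOOOOOOOOOOOOOOO
OOOOOOOOOOOOOOOO
OOOOOOOOOOOOOOOO
OOOOOOOOOOOOOOOO

Derivation:
Op 1 fold_right: fold axis v@8; visible region now rows[0,4) x cols[8,16) = 4x8
Op 2 fold_right: fold axis v@12; visible region now rows[0,4) x cols[12,16) = 4x4
Op 3 fold_right: fold axis v@14; visible region now rows[0,4) x cols[14,16) = 4x2
Op 4 fold_up: fold axis h@2; visible region now rows[0,2) x cols[14,16) = 2x2
Op 5 fold_left: fold axis v@15; visible region now rows[0,2) x cols[14,15) = 2x1
Op 6 cut(0, 0): punch at orig (0,14); cuts so far [(0, 14)]; region rows[0,2) x cols[14,15) = 2x1
Op 7 cut(1, 0): punch at orig (1,14); cuts so far [(0, 14), (1, 14)]; region rows[0,2) x cols[14,15) = 2x1
Unfold 1 (reflect across v@15): 4 holes -> [(0, 14), (0, 15), (1, 14), (1, 15)]
Unfold 2 (reflect across h@2): 8 holes -> [(0, 14), (0, 15), (1, 14), (1, 15), (2, 14), (2, 15), (3, 14), (3, 15)]
Unfold 3 (reflect across v@14): 16 holes -> [(0, 12), (0, 13), (0, 14), (0, 15), (1, 12), (1, 13), (1, 14), (1, 15), (2, 12), (2, 13), (2, 14), (2, 15), (3, 12), (3, 13), (3, 14), (3, 15)]
Unfold 4 (reflect across v@12): 32 holes -> [(0, 8), (0, 9), (0, 10), (0, 11), (0, 12), (0, 13), (0, 14), (0, 15), (1, 8), (1, 9), (1, 10), (1, 11), (1, 12), (1, 13), (1, 14), (1, 15), (2, 8), (2, 9), (2, 10), (2, 11), (2, 12), (2, 13), (2, 14), (2, 15), (3, 8), (3, 9), (3, 10), (3, 11), (3, 12), (3, 13), (3, 14), (3, 15)]
Unfold 5 (reflect across v@8): 64 holes -> [(0, 0), (0, 1), (0, 2), (0, 3), (0, 4), (0, 5), (0, 6), (0, 7), (0, 8), (0, 9), (0, 10), (0, 11), (0, 12), (0, 13), (0, 14), (0, 15), (1, 0), (1, 1), (1, 2), (1, 3), (1, 4), (1, 5), (1, 6), (1, 7), (1, 8), (1, 9), (1, 10), (1, 11), (1, 12), (1, 13), (1, 14), (1, 15), (2, 0), (2, 1), (2, 2), (2, 3), (2, 4), (2, 5), (2, 6), (2, 7), (2, 8), (2, 9), (2, 10), (2, 11), (2, 12), (2, 13), (2, 14), (2, 15), (3, 0), (3, 1), (3, 2), (3, 3), (3, 4), (3, 5), (3, 6), (3, 7), (3, 8), (3, 9), (3, 10), (3, 11), (3, 12), (3, 13), (3, 14), (3, 15)]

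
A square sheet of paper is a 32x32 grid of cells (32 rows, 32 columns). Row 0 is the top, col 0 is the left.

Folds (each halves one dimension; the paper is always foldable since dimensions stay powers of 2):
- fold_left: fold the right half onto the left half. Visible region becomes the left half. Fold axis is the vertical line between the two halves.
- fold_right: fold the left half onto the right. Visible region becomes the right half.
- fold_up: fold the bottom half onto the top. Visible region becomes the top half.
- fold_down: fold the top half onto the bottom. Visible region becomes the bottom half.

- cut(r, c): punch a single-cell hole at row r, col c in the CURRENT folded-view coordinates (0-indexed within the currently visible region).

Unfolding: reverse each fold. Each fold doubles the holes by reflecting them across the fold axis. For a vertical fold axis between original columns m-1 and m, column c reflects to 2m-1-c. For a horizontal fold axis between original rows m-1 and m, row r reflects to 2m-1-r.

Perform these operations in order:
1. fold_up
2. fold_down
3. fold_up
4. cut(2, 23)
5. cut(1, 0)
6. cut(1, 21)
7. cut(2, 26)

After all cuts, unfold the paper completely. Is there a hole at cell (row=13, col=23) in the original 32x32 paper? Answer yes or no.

Answer: yes

Derivation:
Op 1 fold_up: fold axis h@16; visible region now rows[0,16) x cols[0,32) = 16x32
Op 2 fold_down: fold axis h@8; visible region now rows[8,16) x cols[0,32) = 8x32
Op 3 fold_up: fold axis h@12; visible region now rows[8,12) x cols[0,32) = 4x32
Op 4 cut(2, 23): punch at orig (10,23); cuts so far [(10, 23)]; region rows[8,12) x cols[0,32) = 4x32
Op 5 cut(1, 0): punch at orig (9,0); cuts so far [(9, 0), (10, 23)]; region rows[8,12) x cols[0,32) = 4x32
Op 6 cut(1, 21): punch at orig (9,21); cuts so far [(9, 0), (9, 21), (10, 23)]; region rows[8,12) x cols[0,32) = 4x32
Op 7 cut(2, 26): punch at orig (10,26); cuts so far [(9, 0), (9, 21), (10, 23), (10, 26)]; region rows[8,12) x cols[0,32) = 4x32
Unfold 1 (reflect across h@12): 8 holes -> [(9, 0), (9, 21), (10, 23), (10, 26), (13, 23), (13, 26), (14, 0), (14, 21)]
Unfold 2 (reflect across h@8): 16 holes -> [(1, 0), (1, 21), (2, 23), (2, 26), (5, 23), (5, 26), (6, 0), (6, 21), (9, 0), (9, 21), (10, 23), (10, 26), (13, 23), (13, 26), (14, 0), (14, 21)]
Unfold 3 (reflect across h@16): 32 holes -> [(1, 0), (1, 21), (2, 23), (2, 26), (5, 23), (5, 26), (6, 0), (6, 21), (9, 0), (9, 21), (10, 23), (10, 26), (13, 23), (13, 26), (14, 0), (14, 21), (17, 0), (17, 21), (18, 23), (18, 26), (21, 23), (21, 26), (22, 0), (22, 21), (25, 0), (25, 21), (26, 23), (26, 26), (29, 23), (29, 26), (30, 0), (30, 21)]
Holes: [(1, 0), (1, 21), (2, 23), (2, 26), (5, 23), (5, 26), (6, 0), (6, 21), (9, 0), (9, 21), (10, 23), (10, 26), (13, 23), (13, 26), (14, 0), (14, 21), (17, 0), (17, 21), (18, 23), (18, 26), (21, 23), (21, 26), (22, 0), (22, 21), (25, 0), (25, 21), (26, 23), (26, 26), (29, 23), (29, 26), (30, 0), (30, 21)]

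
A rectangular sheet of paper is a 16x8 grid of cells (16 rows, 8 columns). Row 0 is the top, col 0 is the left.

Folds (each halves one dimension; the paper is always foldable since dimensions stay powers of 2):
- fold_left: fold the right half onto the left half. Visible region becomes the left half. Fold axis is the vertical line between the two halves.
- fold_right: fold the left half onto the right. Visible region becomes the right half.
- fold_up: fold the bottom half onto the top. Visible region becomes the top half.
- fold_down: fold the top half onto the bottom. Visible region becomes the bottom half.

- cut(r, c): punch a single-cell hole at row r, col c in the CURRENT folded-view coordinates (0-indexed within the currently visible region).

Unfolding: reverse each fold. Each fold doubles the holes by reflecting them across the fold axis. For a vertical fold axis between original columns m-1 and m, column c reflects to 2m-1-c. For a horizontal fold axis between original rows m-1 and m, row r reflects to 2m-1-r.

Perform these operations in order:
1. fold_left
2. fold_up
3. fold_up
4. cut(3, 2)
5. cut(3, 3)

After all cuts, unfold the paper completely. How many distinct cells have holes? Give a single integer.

Op 1 fold_left: fold axis v@4; visible region now rows[0,16) x cols[0,4) = 16x4
Op 2 fold_up: fold axis h@8; visible region now rows[0,8) x cols[0,4) = 8x4
Op 3 fold_up: fold axis h@4; visible region now rows[0,4) x cols[0,4) = 4x4
Op 4 cut(3, 2): punch at orig (3,2); cuts so far [(3, 2)]; region rows[0,4) x cols[0,4) = 4x4
Op 5 cut(3, 3): punch at orig (3,3); cuts so far [(3, 2), (3, 3)]; region rows[0,4) x cols[0,4) = 4x4
Unfold 1 (reflect across h@4): 4 holes -> [(3, 2), (3, 3), (4, 2), (4, 3)]
Unfold 2 (reflect across h@8): 8 holes -> [(3, 2), (3, 3), (4, 2), (4, 3), (11, 2), (11, 3), (12, 2), (12, 3)]
Unfold 3 (reflect across v@4): 16 holes -> [(3, 2), (3, 3), (3, 4), (3, 5), (4, 2), (4, 3), (4, 4), (4, 5), (11, 2), (11, 3), (11, 4), (11, 5), (12, 2), (12, 3), (12, 4), (12, 5)]

Answer: 16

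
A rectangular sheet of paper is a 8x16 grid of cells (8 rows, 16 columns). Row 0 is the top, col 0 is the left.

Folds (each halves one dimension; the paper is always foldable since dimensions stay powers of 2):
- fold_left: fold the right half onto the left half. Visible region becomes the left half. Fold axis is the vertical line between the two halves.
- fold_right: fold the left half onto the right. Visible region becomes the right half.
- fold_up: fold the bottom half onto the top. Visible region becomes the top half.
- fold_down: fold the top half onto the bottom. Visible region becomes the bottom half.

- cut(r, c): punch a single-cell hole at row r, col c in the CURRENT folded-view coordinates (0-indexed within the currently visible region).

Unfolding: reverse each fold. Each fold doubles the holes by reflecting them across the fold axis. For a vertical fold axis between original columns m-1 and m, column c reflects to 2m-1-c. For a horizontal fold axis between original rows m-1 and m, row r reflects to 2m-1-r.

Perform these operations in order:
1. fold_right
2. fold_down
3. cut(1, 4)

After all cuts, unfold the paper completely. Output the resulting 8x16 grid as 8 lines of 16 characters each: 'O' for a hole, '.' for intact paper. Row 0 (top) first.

Answer: ................
................
...O........O...
................
................
...O........O...
................
................

Derivation:
Op 1 fold_right: fold axis v@8; visible region now rows[0,8) x cols[8,16) = 8x8
Op 2 fold_down: fold axis h@4; visible region now rows[4,8) x cols[8,16) = 4x8
Op 3 cut(1, 4): punch at orig (5,12); cuts so far [(5, 12)]; region rows[4,8) x cols[8,16) = 4x8
Unfold 1 (reflect across h@4): 2 holes -> [(2, 12), (5, 12)]
Unfold 2 (reflect across v@8): 4 holes -> [(2, 3), (2, 12), (5, 3), (5, 12)]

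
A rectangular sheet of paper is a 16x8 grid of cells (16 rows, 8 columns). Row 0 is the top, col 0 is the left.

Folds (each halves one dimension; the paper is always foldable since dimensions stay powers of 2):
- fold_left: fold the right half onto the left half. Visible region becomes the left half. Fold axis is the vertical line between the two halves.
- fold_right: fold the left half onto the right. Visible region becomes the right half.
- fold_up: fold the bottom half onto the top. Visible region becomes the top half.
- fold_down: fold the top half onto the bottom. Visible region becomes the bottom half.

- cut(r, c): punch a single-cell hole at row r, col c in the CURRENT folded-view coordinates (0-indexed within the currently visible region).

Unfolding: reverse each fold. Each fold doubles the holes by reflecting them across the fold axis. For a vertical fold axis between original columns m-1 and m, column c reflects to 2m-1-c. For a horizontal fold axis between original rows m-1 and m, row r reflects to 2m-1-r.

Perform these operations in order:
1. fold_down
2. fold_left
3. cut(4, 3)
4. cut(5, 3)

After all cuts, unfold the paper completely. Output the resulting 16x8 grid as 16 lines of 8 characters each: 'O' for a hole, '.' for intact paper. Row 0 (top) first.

Answer: ........
........
...OO...
...OO...
........
........
........
........
........
........
........
........
...OO...
...OO...
........
........

Derivation:
Op 1 fold_down: fold axis h@8; visible region now rows[8,16) x cols[0,8) = 8x8
Op 2 fold_left: fold axis v@4; visible region now rows[8,16) x cols[0,4) = 8x4
Op 3 cut(4, 3): punch at orig (12,3); cuts so far [(12, 3)]; region rows[8,16) x cols[0,4) = 8x4
Op 4 cut(5, 3): punch at orig (13,3); cuts so far [(12, 3), (13, 3)]; region rows[8,16) x cols[0,4) = 8x4
Unfold 1 (reflect across v@4): 4 holes -> [(12, 3), (12, 4), (13, 3), (13, 4)]
Unfold 2 (reflect across h@8): 8 holes -> [(2, 3), (2, 4), (3, 3), (3, 4), (12, 3), (12, 4), (13, 3), (13, 4)]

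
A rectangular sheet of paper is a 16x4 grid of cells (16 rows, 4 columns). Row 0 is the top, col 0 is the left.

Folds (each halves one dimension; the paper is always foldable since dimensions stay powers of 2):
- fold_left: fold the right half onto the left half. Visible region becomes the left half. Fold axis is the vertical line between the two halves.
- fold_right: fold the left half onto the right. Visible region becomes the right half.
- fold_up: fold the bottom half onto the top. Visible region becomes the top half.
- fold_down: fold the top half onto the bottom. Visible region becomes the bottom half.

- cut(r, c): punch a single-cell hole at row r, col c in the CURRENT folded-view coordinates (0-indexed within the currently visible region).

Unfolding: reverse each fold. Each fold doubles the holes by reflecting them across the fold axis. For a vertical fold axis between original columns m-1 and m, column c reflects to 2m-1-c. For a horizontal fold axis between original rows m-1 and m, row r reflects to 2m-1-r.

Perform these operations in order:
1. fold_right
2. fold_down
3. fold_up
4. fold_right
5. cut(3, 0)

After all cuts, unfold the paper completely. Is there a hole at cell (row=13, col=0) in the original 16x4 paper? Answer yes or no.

Answer: no

Derivation:
Op 1 fold_right: fold axis v@2; visible region now rows[0,16) x cols[2,4) = 16x2
Op 2 fold_down: fold axis h@8; visible region now rows[8,16) x cols[2,4) = 8x2
Op 3 fold_up: fold axis h@12; visible region now rows[8,12) x cols[2,4) = 4x2
Op 4 fold_right: fold axis v@3; visible region now rows[8,12) x cols[3,4) = 4x1
Op 5 cut(3, 0): punch at orig (11,3); cuts so far [(11, 3)]; region rows[8,12) x cols[3,4) = 4x1
Unfold 1 (reflect across v@3): 2 holes -> [(11, 2), (11, 3)]
Unfold 2 (reflect across h@12): 4 holes -> [(11, 2), (11, 3), (12, 2), (12, 3)]
Unfold 3 (reflect across h@8): 8 holes -> [(3, 2), (3, 3), (4, 2), (4, 3), (11, 2), (11, 3), (12, 2), (12, 3)]
Unfold 4 (reflect across v@2): 16 holes -> [(3, 0), (3, 1), (3, 2), (3, 3), (4, 0), (4, 1), (4, 2), (4, 3), (11, 0), (11, 1), (11, 2), (11, 3), (12, 0), (12, 1), (12, 2), (12, 3)]
Holes: [(3, 0), (3, 1), (3, 2), (3, 3), (4, 0), (4, 1), (4, 2), (4, 3), (11, 0), (11, 1), (11, 2), (11, 3), (12, 0), (12, 1), (12, 2), (12, 3)]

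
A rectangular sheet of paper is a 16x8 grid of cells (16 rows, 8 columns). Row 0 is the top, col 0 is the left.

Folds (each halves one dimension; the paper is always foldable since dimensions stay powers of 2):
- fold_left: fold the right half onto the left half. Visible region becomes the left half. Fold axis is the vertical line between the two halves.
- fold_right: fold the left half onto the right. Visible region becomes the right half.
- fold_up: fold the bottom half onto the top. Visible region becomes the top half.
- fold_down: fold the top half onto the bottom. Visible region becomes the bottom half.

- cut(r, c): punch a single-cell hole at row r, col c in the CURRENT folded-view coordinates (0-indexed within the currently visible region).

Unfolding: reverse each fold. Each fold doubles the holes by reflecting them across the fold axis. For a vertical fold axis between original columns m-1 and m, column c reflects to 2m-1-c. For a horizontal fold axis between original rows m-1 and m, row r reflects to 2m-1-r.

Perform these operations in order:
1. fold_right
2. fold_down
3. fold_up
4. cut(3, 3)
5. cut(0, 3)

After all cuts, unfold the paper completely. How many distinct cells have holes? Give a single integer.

Answer: 16

Derivation:
Op 1 fold_right: fold axis v@4; visible region now rows[0,16) x cols[4,8) = 16x4
Op 2 fold_down: fold axis h@8; visible region now rows[8,16) x cols[4,8) = 8x4
Op 3 fold_up: fold axis h@12; visible region now rows[8,12) x cols[4,8) = 4x4
Op 4 cut(3, 3): punch at orig (11,7); cuts so far [(11, 7)]; region rows[8,12) x cols[4,8) = 4x4
Op 5 cut(0, 3): punch at orig (8,7); cuts so far [(8, 7), (11, 7)]; region rows[8,12) x cols[4,8) = 4x4
Unfold 1 (reflect across h@12): 4 holes -> [(8, 7), (11, 7), (12, 7), (15, 7)]
Unfold 2 (reflect across h@8): 8 holes -> [(0, 7), (3, 7), (4, 7), (7, 7), (8, 7), (11, 7), (12, 7), (15, 7)]
Unfold 3 (reflect across v@4): 16 holes -> [(0, 0), (0, 7), (3, 0), (3, 7), (4, 0), (4, 7), (7, 0), (7, 7), (8, 0), (8, 7), (11, 0), (11, 7), (12, 0), (12, 7), (15, 0), (15, 7)]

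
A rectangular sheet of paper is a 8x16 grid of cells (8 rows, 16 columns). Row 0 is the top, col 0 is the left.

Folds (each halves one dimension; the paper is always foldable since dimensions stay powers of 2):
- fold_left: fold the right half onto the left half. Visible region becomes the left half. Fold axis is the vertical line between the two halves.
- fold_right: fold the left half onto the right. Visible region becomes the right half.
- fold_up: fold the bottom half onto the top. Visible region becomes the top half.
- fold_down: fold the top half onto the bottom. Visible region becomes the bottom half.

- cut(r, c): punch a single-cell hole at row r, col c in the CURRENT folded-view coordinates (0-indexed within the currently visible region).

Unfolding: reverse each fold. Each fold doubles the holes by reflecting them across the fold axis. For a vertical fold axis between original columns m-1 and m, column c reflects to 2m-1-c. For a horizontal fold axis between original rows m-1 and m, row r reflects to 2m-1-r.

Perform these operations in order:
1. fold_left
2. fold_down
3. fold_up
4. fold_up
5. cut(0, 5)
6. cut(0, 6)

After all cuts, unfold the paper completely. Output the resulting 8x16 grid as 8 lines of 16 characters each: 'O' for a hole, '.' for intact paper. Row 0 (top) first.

Answer: .....OO..OO.....
.....OO..OO.....
.....OO..OO.....
.....OO..OO.....
.....OO..OO.....
.....OO..OO.....
.....OO..OO.....
.....OO..OO.....

Derivation:
Op 1 fold_left: fold axis v@8; visible region now rows[0,8) x cols[0,8) = 8x8
Op 2 fold_down: fold axis h@4; visible region now rows[4,8) x cols[0,8) = 4x8
Op 3 fold_up: fold axis h@6; visible region now rows[4,6) x cols[0,8) = 2x8
Op 4 fold_up: fold axis h@5; visible region now rows[4,5) x cols[0,8) = 1x8
Op 5 cut(0, 5): punch at orig (4,5); cuts so far [(4, 5)]; region rows[4,5) x cols[0,8) = 1x8
Op 6 cut(0, 6): punch at orig (4,6); cuts so far [(4, 5), (4, 6)]; region rows[4,5) x cols[0,8) = 1x8
Unfold 1 (reflect across h@5): 4 holes -> [(4, 5), (4, 6), (5, 5), (5, 6)]
Unfold 2 (reflect across h@6): 8 holes -> [(4, 5), (4, 6), (5, 5), (5, 6), (6, 5), (6, 6), (7, 5), (7, 6)]
Unfold 3 (reflect across h@4): 16 holes -> [(0, 5), (0, 6), (1, 5), (1, 6), (2, 5), (2, 6), (3, 5), (3, 6), (4, 5), (4, 6), (5, 5), (5, 6), (6, 5), (6, 6), (7, 5), (7, 6)]
Unfold 4 (reflect across v@8): 32 holes -> [(0, 5), (0, 6), (0, 9), (0, 10), (1, 5), (1, 6), (1, 9), (1, 10), (2, 5), (2, 6), (2, 9), (2, 10), (3, 5), (3, 6), (3, 9), (3, 10), (4, 5), (4, 6), (4, 9), (4, 10), (5, 5), (5, 6), (5, 9), (5, 10), (6, 5), (6, 6), (6, 9), (6, 10), (7, 5), (7, 6), (7, 9), (7, 10)]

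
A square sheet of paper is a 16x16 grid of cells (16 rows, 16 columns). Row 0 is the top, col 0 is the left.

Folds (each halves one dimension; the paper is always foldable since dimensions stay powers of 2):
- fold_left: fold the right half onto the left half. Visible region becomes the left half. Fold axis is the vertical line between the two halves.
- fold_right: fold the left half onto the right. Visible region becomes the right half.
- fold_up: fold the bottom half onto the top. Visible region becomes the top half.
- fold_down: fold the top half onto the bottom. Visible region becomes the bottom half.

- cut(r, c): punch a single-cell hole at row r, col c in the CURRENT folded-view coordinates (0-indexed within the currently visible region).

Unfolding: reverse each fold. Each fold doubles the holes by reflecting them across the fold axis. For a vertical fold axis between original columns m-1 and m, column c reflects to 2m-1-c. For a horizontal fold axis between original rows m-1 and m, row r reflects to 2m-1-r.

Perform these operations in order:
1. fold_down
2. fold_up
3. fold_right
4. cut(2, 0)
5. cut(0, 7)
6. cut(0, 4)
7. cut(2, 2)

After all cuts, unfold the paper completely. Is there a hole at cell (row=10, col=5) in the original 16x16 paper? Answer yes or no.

Answer: yes

Derivation:
Op 1 fold_down: fold axis h@8; visible region now rows[8,16) x cols[0,16) = 8x16
Op 2 fold_up: fold axis h@12; visible region now rows[8,12) x cols[0,16) = 4x16
Op 3 fold_right: fold axis v@8; visible region now rows[8,12) x cols[8,16) = 4x8
Op 4 cut(2, 0): punch at orig (10,8); cuts so far [(10, 8)]; region rows[8,12) x cols[8,16) = 4x8
Op 5 cut(0, 7): punch at orig (8,15); cuts so far [(8, 15), (10, 8)]; region rows[8,12) x cols[8,16) = 4x8
Op 6 cut(0, 4): punch at orig (8,12); cuts so far [(8, 12), (8, 15), (10, 8)]; region rows[8,12) x cols[8,16) = 4x8
Op 7 cut(2, 2): punch at orig (10,10); cuts so far [(8, 12), (8, 15), (10, 8), (10, 10)]; region rows[8,12) x cols[8,16) = 4x8
Unfold 1 (reflect across v@8): 8 holes -> [(8, 0), (8, 3), (8, 12), (8, 15), (10, 5), (10, 7), (10, 8), (10, 10)]
Unfold 2 (reflect across h@12): 16 holes -> [(8, 0), (8, 3), (8, 12), (8, 15), (10, 5), (10, 7), (10, 8), (10, 10), (13, 5), (13, 7), (13, 8), (13, 10), (15, 0), (15, 3), (15, 12), (15, 15)]
Unfold 3 (reflect across h@8): 32 holes -> [(0, 0), (0, 3), (0, 12), (0, 15), (2, 5), (2, 7), (2, 8), (2, 10), (5, 5), (5, 7), (5, 8), (5, 10), (7, 0), (7, 3), (7, 12), (7, 15), (8, 0), (8, 3), (8, 12), (8, 15), (10, 5), (10, 7), (10, 8), (10, 10), (13, 5), (13, 7), (13, 8), (13, 10), (15, 0), (15, 3), (15, 12), (15, 15)]
Holes: [(0, 0), (0, 3), (0, 12), (0, 15), (2, 5), (2, 7), (2, 8), (2, 10), (5, 5), (5, 7), (5, 8), (5, 10), (7, 0), (7, 3), (7, 12), (7, 15), (8, 0), (8, 3), (8, 12), (8, 15), (10, 5), (10, 7), (10, 8), (10, 10), (13, 5), (13, 7), (13, 8), (13, 10), (15, 0), (15, 3), (15, 12), (15, 15)]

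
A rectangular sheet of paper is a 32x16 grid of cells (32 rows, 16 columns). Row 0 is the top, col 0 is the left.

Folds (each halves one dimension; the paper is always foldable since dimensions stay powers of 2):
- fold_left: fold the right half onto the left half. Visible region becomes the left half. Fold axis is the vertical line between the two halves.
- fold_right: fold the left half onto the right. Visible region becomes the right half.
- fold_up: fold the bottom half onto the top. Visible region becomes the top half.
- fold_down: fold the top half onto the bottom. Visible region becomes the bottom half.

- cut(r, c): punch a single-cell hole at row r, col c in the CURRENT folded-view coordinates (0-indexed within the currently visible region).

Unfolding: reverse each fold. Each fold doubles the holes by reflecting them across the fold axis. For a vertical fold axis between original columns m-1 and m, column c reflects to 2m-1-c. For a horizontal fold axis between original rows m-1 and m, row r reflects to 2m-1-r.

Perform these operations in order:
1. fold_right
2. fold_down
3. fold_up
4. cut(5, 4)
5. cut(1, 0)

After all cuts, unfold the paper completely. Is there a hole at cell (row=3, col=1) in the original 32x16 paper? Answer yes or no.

Op 1 fold_right: fold axis v@8; visible region now rows[0,32) x cols[8,16) = 32x8
Op 2 fold_down: fold axis h@16; visible region now rows[16,32) x cols[8,16) = 16x8
Op 3 fold_up: fold axis h@24; visible region now rows[16,24) x cols[8,16) = 8x8
Op 4 cut(5, 4): punch at orig (21,12); cuts so far [(21, 12)]; region rows[16,24) x cols[8,16) = 8x8
Op 5 cut(1, 0): punch at orig (17,8); cuts so far [(17, 8), (21, 12)]; region rows[16,24) x cols[8,16) = 8x8
Unfold 1 (reflect across h@24): 4 holes -> [(17, 8), (21, 12), (26, 12), (30, 8)]
Unfold 2 (reflect across h@16): 8 holes -> [(1, 8), (5, 12), (10, 12), (14, 8), (17, 8), (21, 12), (26, 12), (30, 8)]
Unfold 3 (reflect across v@8): 16 holes -> [(1, 7), (1, 8), (5, 3), (5, 12), (10, 3), (10, 12), (14, 7), (14, 8), (17, 7), (17, 8), (21, 3), (21, 12), (26, 3), (26, 12), (30, 7), (30, 8)]
Holes: [(1, 7), (1, 8), (5, 3), (5, 12), (10, 3), (10, 12), (14, 7), (14, 8), (17, 7), (17, 8), (21, 3), (21, 12), (26, 3), (26, 12), (30, 7), (30, 8)]

Answer: no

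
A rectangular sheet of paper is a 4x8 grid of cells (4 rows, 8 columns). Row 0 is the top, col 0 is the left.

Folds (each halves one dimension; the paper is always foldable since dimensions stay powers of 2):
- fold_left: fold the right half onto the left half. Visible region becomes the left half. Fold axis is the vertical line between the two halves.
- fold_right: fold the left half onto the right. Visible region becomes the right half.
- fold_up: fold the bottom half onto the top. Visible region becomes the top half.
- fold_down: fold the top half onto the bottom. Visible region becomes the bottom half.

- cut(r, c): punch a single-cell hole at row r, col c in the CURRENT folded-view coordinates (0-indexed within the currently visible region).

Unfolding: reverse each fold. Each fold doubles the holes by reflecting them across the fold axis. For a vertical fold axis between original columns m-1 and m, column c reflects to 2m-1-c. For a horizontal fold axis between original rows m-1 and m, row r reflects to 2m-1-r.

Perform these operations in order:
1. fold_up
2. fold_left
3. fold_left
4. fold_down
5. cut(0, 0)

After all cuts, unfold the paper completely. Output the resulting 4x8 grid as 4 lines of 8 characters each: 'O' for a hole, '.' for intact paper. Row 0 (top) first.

Op 1 fold_up: fold axis h@2; visible region now rows[0,2) x cols[0,8) = 2x8
Op 2 fold_left: fold axis v@4; visible region now rows[0,2) x cols[0,4) = 2x4
Op 3 fold_left: fold axis v@2; visible region now rows[0,2) x cols[0,2) = 2x2
Op 4 fold_down: fold axis h@1; visible region now rows[1,2) x cols[0,2) = 1x2
Op 5 cut(0, 0): punch at orig (1,0); cuts so far [(1, 0)]; region rows[1,2) x cols[0,2) = 1x2
Unfold 1 (reflect across h@1): 2 holes -> [(0, 0), (1, 0)]
Unfold 2 (reflect across v@2): 4 holes -> [(0, 0), (0, 3), (1, 0), (1, 3)]
Unfold 3 (reflect across v@4): 8 holes -> [(0, 0), (0, 3), (0, 4), (0, 7), (1, 0), (1, 3), (1, 4), (1, 7)]
Unfold 4 (reflect across h@2): 16 holes -> [(0, 0), (0, 3), (0, 4), (0, 7), (1, 0), (1, 3), (1, 4), (1, 7), (2, 0), (2, 3), (2, 4), (2, 7), (3, 0), (3, 3), (3, 4), (3, 7)]

Answer: O..OO..O
O..OO..O
O..OO..O
O..OO..O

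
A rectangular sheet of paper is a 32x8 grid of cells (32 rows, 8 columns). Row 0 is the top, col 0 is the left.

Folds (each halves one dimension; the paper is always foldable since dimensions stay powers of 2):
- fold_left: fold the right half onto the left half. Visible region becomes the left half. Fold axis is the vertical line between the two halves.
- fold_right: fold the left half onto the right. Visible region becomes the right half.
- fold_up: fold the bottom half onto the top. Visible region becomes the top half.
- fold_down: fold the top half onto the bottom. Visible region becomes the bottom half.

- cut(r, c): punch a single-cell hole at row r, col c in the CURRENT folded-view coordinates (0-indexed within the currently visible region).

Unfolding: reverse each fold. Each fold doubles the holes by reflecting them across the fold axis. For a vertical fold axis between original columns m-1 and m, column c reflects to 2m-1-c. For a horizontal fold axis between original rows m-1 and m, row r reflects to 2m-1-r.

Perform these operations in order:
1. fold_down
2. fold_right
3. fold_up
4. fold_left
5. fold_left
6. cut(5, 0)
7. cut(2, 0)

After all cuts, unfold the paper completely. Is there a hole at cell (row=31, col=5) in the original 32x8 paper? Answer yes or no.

Answer: no

Derivation:
Op 1 fold_down: fold axis h@16; visible region now rows[16,32) x cols[0,8) = 16x8
Op 2 fold_right: fold axis v@4; visible region now rows[16,32) x cols[4,8) = 16x4
Op 3 fold_up: fold axis h@24; visible region now rows[16,24) x cols[4,8) = 8x4
Op 4 fold_left: fold axis v@6; visible region now rows[16,24) x cols[4,6) = 8x2
Op 5 fold_left: fold axis v@5; visible region now rows[16,24) x cols[4,5) = 8x1
Op 6 cut(5, 0): punch at orig (21,4); cuts so far [(21, 4)]; region rows[16,24) x cols[4,5) = 8x1
Op 7 cut(2, 0): punch at orig (18,4); cuts so far [(18, 4), (21, 4)]; region rows[16,24) x cols[4,5) = 8x1
Unfold 1 (reflect across v@5): 4 holes -> [(18, 4), (18, 5), (21, 4), (21, 5)]
Unfold 2 (reflect across v@6): 8 holes -> [(18, 4), (18, 5), (18, 6), (18, 7), (21, 4), (21, 5), (21, 6), (21, 7)]
Unfold 3 (reflect across h@24): 16 holes -> [(18, 4), (18, 5), (18, 6), (18, 7), (21, 4), (21, 5), (21, 6), (21, 7), (26, 4), (26, 5), (26, 6), (26, 7), (29, 4), (29, 5), (29, 6), (29, 7)]
Unfold 4 (reflect across v@4): 32 holes -> [(18, 0), (18, 1), (18, 2), (18, 3), (18, 4), (18, 5), (18, 6), (18, 7), (21, 0), (21, 1), (21, 2), (21, 3), (21, 4), (21, 5), (21, 6), (21, 7), (26, 0), (26, 1), (26, 2), (26, 3), (26, 4), (26, 5), (26, 6), (26, 7), (29, 0), (29, 1), (29, 2), (29, 3), (29, 4), (29, 5), (29, 6), (29, 7)]
Unfold 5 (reflect across h@16): 64 holes -> [(2, 0), (2, 1), (2, 2), (2, 3), (2, 4), (2, 5), (2, 6), (2, 7), (5, 0), (5, 1), (5, 2), (5, 3), (5, 4), (5, 5), (5, 6), (5, 7), (10, 0), (10, 1), (10, 2), (10, 3), (10, 4), (10, 5), (10, 6), (10, 7), (13, 0), (13, 1), (13, 2), (13, 3), (13, 4), (13, 5), (13, 6), (13, 7), (18, 0), (18, 1), (18, 2), (18, 3), (18, 4), (18, 5), (18, 6), (18, 7), (21, 0), (21, 1), (21, 2), (21, 3), (21, 4), (21, 5), (21, 6), (21, 7), (26, 0), (26, 1), (26, 2), (26, 3), (26, 4), (26, 5), (26, 6), (26, 7), (29, 0), (29, 1), (29, 2), (29, 3), (29, 4), (29, 5), (29, 6), (29, 7)]
Holes: [(2, 0), (2, 1), (2, 2), (2, 3), (2, 4), (2, 5), (2, 6), (2, 7), (5, 0), (5, 1), (5, 2), (5, 3), (5, 4), (5, 5), (5, 6), (5, 7), (10, 0), (10, 1), (10, 2), (10, 3), (10, 4), (10, 5), (10, 6), (10, 7), (13, 0), (13, 1), (13, 2), (13, 3), (13, 4), (13, 5), (13, 6), (13, 7), (18, 0), (18, 1), (18, 2), (18, 3), (18, 4), (18, 5), (18, 6), (18, 7), (21, 0), (21, 1), (21, 2), (21, 3), (21, 4), (21, 5), (21, 6), (21, 7), (26, 0), (26, 1), (26, 2), (26, 3), (26, 4), (26, 5), (26, 6), (26, 7), (29, 0), (29, 1), (29, 2), (29, 3), (29, 4), (29, 5), (29, 6), (29, 7)]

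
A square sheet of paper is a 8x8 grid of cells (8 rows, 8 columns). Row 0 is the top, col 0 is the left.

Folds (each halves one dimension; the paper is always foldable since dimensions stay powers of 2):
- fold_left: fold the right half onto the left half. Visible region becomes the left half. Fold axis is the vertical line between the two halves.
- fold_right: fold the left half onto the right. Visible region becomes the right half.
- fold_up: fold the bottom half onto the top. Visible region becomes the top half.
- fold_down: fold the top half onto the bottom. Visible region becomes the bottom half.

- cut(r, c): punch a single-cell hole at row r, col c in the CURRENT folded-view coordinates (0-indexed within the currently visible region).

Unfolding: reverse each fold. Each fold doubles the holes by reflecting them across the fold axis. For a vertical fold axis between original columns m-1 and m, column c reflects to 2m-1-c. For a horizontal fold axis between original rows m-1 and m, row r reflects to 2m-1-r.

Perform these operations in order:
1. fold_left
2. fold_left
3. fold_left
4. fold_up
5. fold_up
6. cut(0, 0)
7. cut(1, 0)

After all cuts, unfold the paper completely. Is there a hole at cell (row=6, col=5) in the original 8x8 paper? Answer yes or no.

Op 1 fold_left: fold axis v@4; visible region now rows[0,8) x cols[0,4) = 8x4
Op 2 fold_left: fold axis v@2; visible region now rows[0,8) x cols[0,2) = 8x2
Op 3 fold_left: fold axis v@1; visible region now rows[0,8) x cols[0,1) = 8x1
Op 4 fold_up: fold axis h@4; visible region now rows[0,4) x cols[0,1) = 4x1
Op 5 fold_up: fold axis h@2; visible region now rows[0,2) x cols[0,1) = 2x1
Op 6 cut(0, 0): punch at orig (0,0); cuts so far [(0, 0)]; region rows[0,2) x cols[0,1) = 2x1
Op 7 cut(1, 0): punch at orig (1,0); cuts so far [(0, 0), (1, 0)]; region rows[0,2) x cols[0,1) = 2x1
Unfold 1 (reflect across h@2): 4 holes -> [(0, 0), (1, 0), (2, 0), (3, 0)]
Unfold 2 (reflect across h@4): 8 holes -> [(0, 0), (1, 0), (2, 0), (3, 0), (4, 0), (5, 0), (6, 0), (7, 0)]
Unfold 3 (reflect across v@1): 16 holes -> [(0, 0), (0, 1), (1, 0), (1, 1), (2, 0), (2, 1), (3, 0), (3, 1), (4, 0), (4, 1), (5, 0), (5, 1), (6, 0), (6, 1), (7, 0), (7, 1)]
Unfold 4 (reflect across v@2): 32 holes -> [(0, 0), (0, 1), (0, 2), (0, 3), (1, 0), (1, 1), (1, 2), (1, 3), (2, 0), (2, 1), (2, 2), (2, 3), (3, 0), (3, 1), (3, 2), (3, 3), (4, 0), (4, 1), (4, 2), (4, 3), (5, 0), (5, 1), (5, 2), (5, 3), (6, 0), (6, 1), (6, 2), (6, 3), (7, 0), (7, 1), (7, 2), (7, 3)]
Unfold 5 (reflect across v@4): 64 holes -> [(0, 0), (0, 1), (0, 2), (0, 3), (0, 4), (0, 5), (0, 6), (0, 7), (1, 0), (1, 1), (1, 2), (1, 3), (1, 4), (1, 5), (1, 6), (1, 7), (2, 0), (2, 1), (2, 2), (2, 3), (2, 4), (2, 5), (2, 6), (2, 7), (3, 0), (3, 1), (3, 2), (3, 3), (3, 4), (3, 5), (3, 6), (3, 7), (4, 0), (4, 1), (4, 2), (4, 3), (4, 4), (4, 5), (4, 6), (4, 7), (5, 0), (5, 1), (5, 2), (5, 3), (5, 4), (5, 5), (5, 6), (5, 7), (6, 0), (6, 1), (6, 2), (6, 3), (6, 4), (6, 5), (6, 6), (6, 7), (7, 0), (7, 1), (7, 2), (7, 3), (7, 4), (7, 5), (7, 6), (7, 7)]
Holes: [(0, 0), (0, 1), (0, 2), (0, 3), (0, 4), (0, 5), (0, 6), (0, 7), (1, 0), (1, 1), (1, 2), (1, 3), (1, 4), (1, 5), (1, 6), (1, 7), (2, 0), (2, 1), (2, 2), (2, 3), (2, 4), (2, 5), (2, 6), (2, 7), (3, 0), (3, 1), (3, 2), (3, 3), (3, 4), (3, 5), (3, 6), (3, 7), (4, 0), (4, 1), (4, 2), (4, 3), (4, 4), (4, 5), (4, 6), (4, 7), (5, 0), (5, 1), (5, 2), (5, 3), (5, 4), (5, 5), (5, 6), (5, 7), (6, 0), (6, 1), (6, 2), (6, 3), (6, 4), (6, 5), (6, 6), (6, 7), (7, 0), (7, 1), (7, 2), (7, 3), (7, 4), (7, 5), (7, 6), (7, 7)]

Answer: yes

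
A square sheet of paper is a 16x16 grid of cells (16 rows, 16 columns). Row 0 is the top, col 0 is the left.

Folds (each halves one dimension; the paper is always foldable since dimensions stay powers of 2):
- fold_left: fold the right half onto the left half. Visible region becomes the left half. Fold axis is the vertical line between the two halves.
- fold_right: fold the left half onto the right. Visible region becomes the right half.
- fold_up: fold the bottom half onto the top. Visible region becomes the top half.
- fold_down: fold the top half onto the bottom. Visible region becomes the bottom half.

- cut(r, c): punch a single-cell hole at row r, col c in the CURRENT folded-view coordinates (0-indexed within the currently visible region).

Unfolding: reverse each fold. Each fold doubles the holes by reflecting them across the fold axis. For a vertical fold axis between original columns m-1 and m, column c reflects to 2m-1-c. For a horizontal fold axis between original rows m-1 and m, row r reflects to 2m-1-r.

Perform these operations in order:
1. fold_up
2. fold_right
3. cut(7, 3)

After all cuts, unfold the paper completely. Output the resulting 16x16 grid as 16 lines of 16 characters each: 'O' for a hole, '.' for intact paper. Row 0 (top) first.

Op 1 fold_up: fold axis h@8; visible region now rows[0,8) x cols[0,16) = 8x16
Op 2 fold_right: fold axis v@8; visible region now rows[0,8) x cols[8,16) = 8x8
Op 3 cut(7, 3): punch at orig (7,11); cuts so far [(7, 11)]; region rows[0,8) x cols[8,16) = 8x8
Unfold 1 (reflect across v@8): 2 holes -> [(7, 4), (7, 11)]
Unfold 2 (reflect across h@8): 4 holes -> [(7, 4), (7, 11), (8, 4), (8, 11)]

Answer: ................
................
................
................
................
................
................
....O......O....
....O......O....
................
................
................
................
................
................
................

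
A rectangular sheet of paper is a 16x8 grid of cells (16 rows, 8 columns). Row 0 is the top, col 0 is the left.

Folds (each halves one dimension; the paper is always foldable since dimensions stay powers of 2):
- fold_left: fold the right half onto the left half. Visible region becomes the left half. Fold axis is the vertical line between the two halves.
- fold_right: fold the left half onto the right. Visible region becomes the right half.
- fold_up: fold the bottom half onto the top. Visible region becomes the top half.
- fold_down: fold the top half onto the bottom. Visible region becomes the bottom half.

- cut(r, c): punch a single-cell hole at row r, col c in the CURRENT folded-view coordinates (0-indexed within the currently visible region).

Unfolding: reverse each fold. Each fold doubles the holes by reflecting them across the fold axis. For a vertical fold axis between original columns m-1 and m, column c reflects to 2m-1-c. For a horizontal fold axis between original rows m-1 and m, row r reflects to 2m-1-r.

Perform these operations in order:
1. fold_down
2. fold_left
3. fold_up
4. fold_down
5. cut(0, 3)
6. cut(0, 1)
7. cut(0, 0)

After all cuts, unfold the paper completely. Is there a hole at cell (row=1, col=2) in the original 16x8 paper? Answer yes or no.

Op 1 fold_down: fold axis h@8; visible region now rows[8,16) x cols[0,8) = 8x8
Op 2 fold_left: fold axis v@4; visible region now rows[8,16) x cols[0,4) = 8x4
Op 3 fold_up: fold axis h@12; visible region now rows[8,12) x cols[0,4) = 4x4
Op 4 fold_down: fold axis h@10; visible region now rows[10,12) x cols[0,4) = 2x4
Op 5 cut(0, 3): punch at orig (10,3); cuts so far [(10, 3)]; region rows[10,12) x cols[0,4) = 2x4
Op 6 cut(0, 1): punch at orig (10,1); cuts so far [(10, 1), (10, 3)]; region rows[10,12) x cols[0,4) = 2x4
Op 7 cut(0, 0): punch at orig (10,0); cuts so far [(10, 0), (10, 1), (10, 3)]; region rows[10,12) x cols[0,4) = 2x4
Unfold 1 (reflect across h@10): 6 holes -> [(9, 0), (9, 1), (9, 3), (10, 0), (10, 1), (10, 3)]
Unfold 2 (reflect across h@12): 12 holes -> [(9, 0), (9, 1), (9, 3), (10, 0), (10, 1), (10, 3), (13, 0), (13, 1), (13, 3), (14, 0), (14, 1), (14, 3)]
Unfold 3 (reflect across v@4): 24 holes -> [(9, 0), (9, 1), (9, 3), (9, 4), (9, 6), (9, 7), (10, 0), (10, 1), (10, 3), (10, 4), (10, 6), (10, 7), (13, 0), (13, 1), (13, 3), (13, 4), (13, 6), (13, 7), (14, 0), (14, 1), (14, 3), (14, 4), (14, 6), (14, 7)]
Unfold 4 (reflect across h@8): 48 holes -> [(1, 0), (1, 1), (1, 3), (1, 4), (1, 6), (1, 7), (2, 0), (2, 1), (2, 3), (2, 4), (2, 6), (2, 7), (5, 0), (5, 1), (5, 3), (5, 4), (5, 6), (5, 7), (6, 0), (6, 1), (6, 3), (6, 4), (6, 6), (6, 7), (9, 0), (9, 1), (9, 3), (9, 4), (9, 6), (9, 7), (10, 0), (10, 1), (10, 3), (10, 4), (10, 6), (10, 7), (13, 0), (13, 1), (13, 3), (13, 4), (13, 6), (13, 7), (14, 0), (14, 1), (14, 3), (14, 4), (14, 6), (14, 7)]
Holes: [(1, 0), (1, 1), (1, 3), (1, 4), (1, 6), (1, 7), (2, 0), (2, 1), (2, 3), (2, 4), (2, 6), (2, 7), (5, 0), (5, 1), (5, 3), (5, 4), (5, 6), (5, 7), (6, 0), (6, 1), (6, 3), (6, 4), (6, 6), (6, 7), (9, 0), (9, 1), (9, 3), (9, 4), (9, 6), (9, 7), (10, 0), (10, 1), (10, 3), (10, 4), (10, 6), (10, 7), (13, 0), (13, 1), (13, 3), (13, 4), (13, 6), (13, 7), (14, 0), (14, 1), (14, 3), (14, 4), (14, 6), (14, 7)]

Answer: no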